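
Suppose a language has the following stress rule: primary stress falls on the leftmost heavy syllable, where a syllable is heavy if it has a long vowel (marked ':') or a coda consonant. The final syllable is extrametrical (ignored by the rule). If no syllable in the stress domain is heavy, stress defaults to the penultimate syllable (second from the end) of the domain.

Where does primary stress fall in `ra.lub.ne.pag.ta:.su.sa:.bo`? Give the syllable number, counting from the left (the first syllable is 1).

2

The final syllable (8, bo) is extrametrical; the stress domain is syllables 1–7.
Weights: 1 ra L, 2 lub H, 3 ne L, 4 pag H, 5 ta: H, 6 su L, 7 sa: H.
Heavy syllables in the domain: 2, 4, 5, 7. The leftmost is syllable 2 (lub).
Primary stress: syllable 2 → ra.ˈlub.ne.pag.ta:.su.sa:.bo.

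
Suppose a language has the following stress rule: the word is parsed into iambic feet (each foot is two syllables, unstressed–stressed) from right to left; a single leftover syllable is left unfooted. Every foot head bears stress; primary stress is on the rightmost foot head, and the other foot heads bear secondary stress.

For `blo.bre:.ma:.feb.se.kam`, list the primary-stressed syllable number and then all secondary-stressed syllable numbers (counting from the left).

primary 6, secondary 2, 4

Parse right to left into iambic (σˈσ) feet: (blo.ˈbre:) (ma:.ˈfeb) (se.ˈkam).
Foot heads (stressed positions): 2, 4, 6.
End Rule Rightmost: primary stress on the rightmost head = syllable 6.
Secondary stress on 2, 4: blo.ˌbre:.ma:.ˌfeb.se.ˈkam.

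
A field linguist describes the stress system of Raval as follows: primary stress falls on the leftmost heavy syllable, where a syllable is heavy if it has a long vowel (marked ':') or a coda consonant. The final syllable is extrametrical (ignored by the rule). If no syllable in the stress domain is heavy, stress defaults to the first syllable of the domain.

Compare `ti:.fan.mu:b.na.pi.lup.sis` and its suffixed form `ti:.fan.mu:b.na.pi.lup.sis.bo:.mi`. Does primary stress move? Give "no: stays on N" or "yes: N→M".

Base `ti:.fan.mu:b.na.pi.lup.sis` (7 syllables):
  The final syllable (7, sis) is extrametrical; the stress domain is syllables 1–6.
  Weights: 1 ti: H, 2 fan H, 3 mu:b H, 4 na L, 5 pi L, 6 lup H.
  Heavy syllables in the domain: 1, 2, 3, 6. The leftmost is syllable 1 (ti:).
  → primary stress on syllable 1.
Suffixed `ti:.fan.mu:b.na.pi.lup.sis.bo:.mi` (9 syllables):
  The final syllable (9, mi) is extrametrical; the stress domain is syllables 1–8.
  Weights: 1 ti: H, 2 fan H, 3 mu:b H, 4 na L, 5 pi L, 6 lup H, 7 sis H, 8 bo: H.
  Heavy syllables in the domain: 1, 2, 3, 6, 7, 8. The leftmost is syllable 1 (ti:).
  → primary stress on syllable 1.

no: stays on 1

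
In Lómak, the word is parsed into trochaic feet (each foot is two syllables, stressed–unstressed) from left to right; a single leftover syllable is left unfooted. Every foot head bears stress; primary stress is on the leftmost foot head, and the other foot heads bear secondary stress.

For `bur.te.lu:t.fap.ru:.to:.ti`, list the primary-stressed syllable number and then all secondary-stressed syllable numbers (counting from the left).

Parse left to right into trochaic (ˈσσ) feet: (ˈbur.te) (ˈlu:t.fap) (ˈru:.to:) ti. Syllable 7 is left unfooted.
Foot heads (stressed positions): 1, 3, 5.
End Rule Leftmost: primary stress on the leftmost head = syllable 1.
Secondary stress on 3, 5: ˈbur.te.ˌlu:t.fap.ˌru:.to:.ti.

primary 1, secondary 3, 5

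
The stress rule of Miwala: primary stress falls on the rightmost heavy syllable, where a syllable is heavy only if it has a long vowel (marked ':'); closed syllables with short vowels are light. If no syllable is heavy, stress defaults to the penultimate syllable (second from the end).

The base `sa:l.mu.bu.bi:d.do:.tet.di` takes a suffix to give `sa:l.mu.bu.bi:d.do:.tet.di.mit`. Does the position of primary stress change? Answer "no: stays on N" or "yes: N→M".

Base `sa:l.mu.bu.bi:d.do:.tet.di` (7 syllables):
  Weights: 1 sa:l H, 2 mu L, 3 bu L, 4 bi:d H, 5 do: H, 6 tet L, 7 di L.
  Heavy syllables in the domain: 1, 4, 5. The rightmost is syllable 5 (do:).
  → primary stress on syllable 5.
Suffixed `sa:l.mu.bu.bi:d.do:.tet.di.mit` (8 syllables):
  Weights: 1 sa:l H, 2 mu L, 3 bu L, 4 bi:d H, 5 do: H, 6 tet L, 7 di L, 8 mit L.
  Heavy syllables in the domain: 1, 4, 5. The rightmost is syllable 5 (do:).
  → primary stress on syllable 5.

no: stays on 5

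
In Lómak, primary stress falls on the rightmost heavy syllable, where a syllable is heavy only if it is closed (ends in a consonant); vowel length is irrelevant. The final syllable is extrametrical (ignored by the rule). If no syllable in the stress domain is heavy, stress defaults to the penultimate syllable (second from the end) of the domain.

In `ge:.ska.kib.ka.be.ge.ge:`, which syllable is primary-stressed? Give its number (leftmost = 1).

The final syllable (7, ge:) is extrametrical; the stress domain is syllables 1–6.
Weights: 1 ge: L, 2 ska L, 3 kib H, 4 ka L, 5 be L, 6 ge L.
Heavy syllables in the domain: 3. The rightmost is syllable 3 (kib).
Primary stress: syllable 3 → ge:.ska.ˈkib.ka.be.ge.ge:.

3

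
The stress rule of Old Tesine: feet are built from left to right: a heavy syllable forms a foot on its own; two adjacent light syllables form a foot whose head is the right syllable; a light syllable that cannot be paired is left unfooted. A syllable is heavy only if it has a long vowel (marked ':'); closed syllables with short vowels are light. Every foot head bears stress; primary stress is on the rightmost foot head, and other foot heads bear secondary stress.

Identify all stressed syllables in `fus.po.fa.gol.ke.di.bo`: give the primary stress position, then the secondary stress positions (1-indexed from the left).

Weights: 1 fus L, 2 po L, 3 fa L, 4 gol L, 5 ke L, 6 di L, 7 bo L.
Parse left to right (heavy = foot alone; LL = one foot; stranded L unfooted): (fus.ˈpo) (fa.ˈgol) (ke.ˈdi) bo.
Foot heads: 2, 4, 6.
Primary stress on the rightmost head = syllable 6.
Secondary stress on 2, 4: fus.ˌpo.fa.ˌgol.ke.ˈdi.bo.

primary 6, secondary 2, 4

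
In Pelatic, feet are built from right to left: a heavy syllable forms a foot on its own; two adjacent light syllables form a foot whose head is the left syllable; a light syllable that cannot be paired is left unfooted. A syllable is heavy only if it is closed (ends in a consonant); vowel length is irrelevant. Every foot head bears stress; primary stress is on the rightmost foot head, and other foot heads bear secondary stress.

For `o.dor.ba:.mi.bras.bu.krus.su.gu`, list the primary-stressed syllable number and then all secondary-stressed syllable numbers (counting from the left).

primary 8, secondary 2, 3, 5, 7

Weights: 1 o L, 2 dor H, 3 ba: L, 4 mi L, 5 bras H, 6 bu L, 7 krus H, 8 su L, 9 gu L.
Parse right to left (heavy = foot alone; LL = one foot; stranded L unfooted): o (ˈdor) (ˈba:.mi) (ˈbras) bu (ˈkrus) (ˈsu.gu).
Foot heads: 2, 3, 5, 7, 8.
Primary stress on the rightmost head = syllable 8.
Secondary stress on 2, 3, 5, 7: o.ˌdor.ˌba:.mi.ˌbras.bu.ˌkrus.ˈsu.gu.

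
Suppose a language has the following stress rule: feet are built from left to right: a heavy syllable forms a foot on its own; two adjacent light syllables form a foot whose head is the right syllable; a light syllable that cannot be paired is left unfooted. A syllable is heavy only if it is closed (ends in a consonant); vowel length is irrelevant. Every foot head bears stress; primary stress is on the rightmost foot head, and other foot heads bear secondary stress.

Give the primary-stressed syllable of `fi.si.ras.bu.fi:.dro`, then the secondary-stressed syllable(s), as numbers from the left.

primary 5, secondary 2, 3

Weights: 1 fi L, 2 si L, 3 ras H, 4 bu L, 5 fi: L, 6 dro L.
Parse left to right (heavy = foot alone; LL = one foot; stranded L unfooted): (fi.ˈsi) (ˈras) (bu.ˈfi:) dro.
Foot heads: 2, 3, 5.
Primary stress on the rightmost head = syllable 5.
Secondary stress on 2, 3: fi.ˌsi.ˌras.bu.ˈfi:.dro.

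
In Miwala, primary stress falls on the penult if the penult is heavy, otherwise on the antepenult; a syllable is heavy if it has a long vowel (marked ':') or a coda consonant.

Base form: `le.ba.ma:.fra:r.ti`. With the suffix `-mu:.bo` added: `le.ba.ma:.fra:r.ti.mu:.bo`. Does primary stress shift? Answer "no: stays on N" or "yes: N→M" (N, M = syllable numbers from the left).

Base `le.ba.ma:.fra:r.ti` (5 syllables):
  Weights: 3 ma: H, 4 fra:r H, 5 ti L.
  The penult (syllable 4, fra:r) is heavy, so it takes stress.
  → primary stress on syllable 4.
Suffixed `le.ba.ma:.fra:r.ti.mu:.bo` (7 syllables):
  Weights: 5 ti L, 6 mu: H, 7 bo L.
  The penult (syllable 6, mu:) is heavy, so it takes stress.
  → primary stress on syllable 6.

yes: 4→6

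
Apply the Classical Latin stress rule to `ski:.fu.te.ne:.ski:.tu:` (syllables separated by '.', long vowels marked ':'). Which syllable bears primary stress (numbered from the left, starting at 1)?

5

Classical Latin: stress the penult if heavy (long vowel or closed), else the antepenult.
Weights: 4 ne: H, 5 ski: H, 6 tu: H.
The penult (syllable 5, ski:) is heavy, so it takes stress.
Stress on syllable 5: ski:.fu.te.ne:.ˈski:.tu:.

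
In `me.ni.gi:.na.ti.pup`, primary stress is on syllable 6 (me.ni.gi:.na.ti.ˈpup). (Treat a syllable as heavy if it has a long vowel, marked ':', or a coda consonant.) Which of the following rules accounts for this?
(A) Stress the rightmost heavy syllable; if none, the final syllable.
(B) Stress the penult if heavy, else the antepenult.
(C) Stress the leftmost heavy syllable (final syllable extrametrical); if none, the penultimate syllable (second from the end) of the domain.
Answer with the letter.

Rule A → syllable 6 ✓.
Rule B → syllable 4 (observed: 6).
Rule C → syllable 3 (observed: 6).

A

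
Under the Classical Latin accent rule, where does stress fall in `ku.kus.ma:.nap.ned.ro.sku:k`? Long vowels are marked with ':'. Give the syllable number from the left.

Classical Latin: stress the penult if heavy (long vowel or closed), else the antepenult.
Weights: 5 ned H, 6 ro L, 7 sku:k H.
The penult (syllable 6, ro) is light, so stress falls on the antepenult (syllable 5, ned).
Stress on syllable 5: ku.kus.ma:.nap.ˈned.ro.sku:k.

5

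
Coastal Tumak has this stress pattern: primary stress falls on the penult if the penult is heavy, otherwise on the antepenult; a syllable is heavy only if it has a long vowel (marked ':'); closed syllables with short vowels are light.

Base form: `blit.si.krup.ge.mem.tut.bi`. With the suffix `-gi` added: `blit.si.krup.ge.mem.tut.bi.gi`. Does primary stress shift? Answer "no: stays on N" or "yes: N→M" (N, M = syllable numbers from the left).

Base `blit.si.krup.ge.mem.tut.bi` (7 syllables):
  Weights: 5 mem L, 6 tut L, 7 bi L.
  The penult (syllable 6, tut) is light, so stress falls on the antepenult (syllable 5, mem).
  → primary stress on syllable 5.
Suffixed `blit.si.krup.ge.mem.tut.bi.gi` (8 syllables):
  Weights: 6 tut L, 7 bi L, 8 gi L.
  The penult (syllable 7, bi) is light, so stress falls on the antepenult (syllable 6, tut).
  → primary stress on syllable 6.

yes: 5→6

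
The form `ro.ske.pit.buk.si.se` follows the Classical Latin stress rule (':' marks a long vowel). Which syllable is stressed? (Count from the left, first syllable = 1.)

4

Classical Latin: stress the penult if heavy (long vowel or closed), else the antepenult.
Weights: 4 buk H, 5 si L, 6 se L.
The penult (syllable 5, si) is light, so stress falls on the antepenult (syllable 4, buk).
Stress on syllable 4: ro.ske.pit.ˈbuk.si.se.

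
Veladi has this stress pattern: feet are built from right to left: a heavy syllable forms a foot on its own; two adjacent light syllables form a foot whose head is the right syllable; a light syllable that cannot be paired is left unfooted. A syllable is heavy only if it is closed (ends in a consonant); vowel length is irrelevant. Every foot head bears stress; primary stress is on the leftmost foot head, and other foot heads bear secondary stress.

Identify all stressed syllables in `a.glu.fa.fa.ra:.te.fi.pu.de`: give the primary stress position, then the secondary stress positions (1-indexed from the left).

Weights: 1 a L, 2 glu L, 3 fa L, 4 fa L, 5 ra: L, 6 te L, 7 fi L, 8 pu L, 9 de L.
Parse right to left (heavy = foot alone; LL = one foot; stranded L unfooted): a (glu.ˈfa) (fa.ˈra:) (te.ˈfi) (pu.ˈde).
Foot heads: 3, 5, 7, 9.
Primary stress on the leftmost head = syllable 3.
Secondary stress on 5, 7, 9: a.glu.ˈfa.fa.ˌra:.te.ˌfi.pu.ˌde.

primary 3, secondary 5, 7, 9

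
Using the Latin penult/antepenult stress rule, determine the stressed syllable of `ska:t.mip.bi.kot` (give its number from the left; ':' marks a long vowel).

2

Classical Latin: stress the penult if heavy (long vowel or closed), else the antepenult.
Weights: 2 mip H, 3 bi L, 4 kot H.
The penult (syllable 3, bi) is light, so stress falls on the antepenult (syllable 2, mip).
Stress on syllable 2: ska:t.ˈmip.bi.kot.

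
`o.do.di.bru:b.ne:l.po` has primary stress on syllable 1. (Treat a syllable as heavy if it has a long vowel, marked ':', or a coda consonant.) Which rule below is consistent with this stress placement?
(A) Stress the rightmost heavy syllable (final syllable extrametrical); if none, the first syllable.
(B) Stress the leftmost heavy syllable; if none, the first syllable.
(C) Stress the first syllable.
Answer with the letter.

C

Rule A → syllable 5 (observed: 1).
Rule B → syllable 4 (observed: 1).
Rule C → syllable 1 ✓.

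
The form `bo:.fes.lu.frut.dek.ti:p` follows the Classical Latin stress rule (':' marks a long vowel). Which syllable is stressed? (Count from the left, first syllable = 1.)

5

Classical Latin: stress the penult if heavy (long vowel or closed), else the antepenult.
Weights: 4 frut H, 5 dek H, 6 ti:p H.
The penult (syllable 5, dek) is heavy, so it takes stress.
Stress on syllable 5: bo:.fes.lu.frut.ˈdek.ti:p.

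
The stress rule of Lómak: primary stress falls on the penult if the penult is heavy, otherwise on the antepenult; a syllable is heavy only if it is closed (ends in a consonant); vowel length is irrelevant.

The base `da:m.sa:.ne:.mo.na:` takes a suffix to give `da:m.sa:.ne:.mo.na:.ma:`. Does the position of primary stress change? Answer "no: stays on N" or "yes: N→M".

Base `da:m.sa:.ne:.mo.na:` (5 syllables):
  Weights: 3 ne: L, 4 mo L, 5 na: L.
  The penult (syllable 4, mo) is light, so stress falls on the antepenult (syllable 3, ne:).
  → primary stress on syllable 3.
Suffixed `da:m.sa:.ne:.mo.na:.ma:` (6 syllables):
  Weights: 4 mo L, 5 na: L, 6 ma: L.
  The penult (syllable 5, na:) is light, so stress falls on the antepenult (syllable 4, mo).
  → primary stress on syllable 4.

yes: 3→4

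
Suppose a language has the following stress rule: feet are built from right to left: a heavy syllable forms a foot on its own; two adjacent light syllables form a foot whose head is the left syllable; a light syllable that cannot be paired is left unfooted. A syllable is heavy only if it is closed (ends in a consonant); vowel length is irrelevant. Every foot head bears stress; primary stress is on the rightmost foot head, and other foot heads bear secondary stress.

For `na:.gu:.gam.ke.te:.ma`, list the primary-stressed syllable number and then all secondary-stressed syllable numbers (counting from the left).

Weights: 1 na: L, 2 gu: L, 3 gam H, 4 ke L, 5 te: L, 6 ma L.
Parse right to left (heavy = foot alone; LL = one foot; stranded L unfooted): (ˈna:.gu:) (ˈgam) ke (ˈte:.ma).
Foot heads: 1, 3, 5.
Primary stress on the rightmost head = syllable 5.
Secondary stress on 1, 3: ˌna:.gu:.ˌgam.ke.ˈte:.ma.

primary 5, secondary 1, 3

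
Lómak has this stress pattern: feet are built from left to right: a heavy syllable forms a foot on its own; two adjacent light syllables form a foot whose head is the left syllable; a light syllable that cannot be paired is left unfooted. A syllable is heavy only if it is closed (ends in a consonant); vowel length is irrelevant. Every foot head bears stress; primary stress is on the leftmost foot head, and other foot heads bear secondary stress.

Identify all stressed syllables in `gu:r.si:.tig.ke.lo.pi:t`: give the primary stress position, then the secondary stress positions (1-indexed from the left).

Weights: 1 gu:r H, 2 si: L, 3 tig H, 4 ke L, 5 lo L, 6 pi:t H.
Parse left to right (heavy = foot alone; LL = one foot; stranded L unfooted): (ˈgu:r) si: (ˈtig) (ˈke.lo) (ˈpi:t).
Foot heads: 1, 3, 4, 6.
Primary stress on the leftmost head = syllable 1.
Secondary stress on 3, 4, 6: ˈgu:r.si:.ˌtig.ˌke.lo.ˌpi:t.

primary 1, secondary 3, 4, 6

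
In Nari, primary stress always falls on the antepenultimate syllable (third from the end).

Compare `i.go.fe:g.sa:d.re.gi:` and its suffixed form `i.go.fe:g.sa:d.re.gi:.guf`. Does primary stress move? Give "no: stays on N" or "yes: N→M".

yes: 4→5

Base `i.go.fe:g.sa:d.re.gi:` (6 syllables):
  The word has 6 syllables; the antepenultimate syllable (third from the end) is syllable 4 (sa:d).
  → primary stress on syllable 4.
Suffixed `i.go.fe:g.sa:d.re.gi:.guf` (7 syllables):
  The word has 7 syllables; the antepenultimate syllable (third from the end) is syllable 5 (re).
  → primary stress on syllable 5.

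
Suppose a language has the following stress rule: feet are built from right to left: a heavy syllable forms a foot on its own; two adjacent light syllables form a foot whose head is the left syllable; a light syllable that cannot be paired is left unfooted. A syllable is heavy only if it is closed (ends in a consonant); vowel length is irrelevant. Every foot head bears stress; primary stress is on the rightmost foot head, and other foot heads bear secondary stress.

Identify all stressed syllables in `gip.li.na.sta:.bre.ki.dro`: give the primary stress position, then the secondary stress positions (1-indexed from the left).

primary 6, secondary 1, 2, 4

Weights: 1 gip H, 2 li L, 3 na L, 4 sta: L, 5 bre L, 6 ki L, 7 dro L.
Parse right to left (heavy = foot alone; LL = one foot; stranded L unfooted): (ˈgip) (ˈli.na) (ˈsta:.bre) (ˈki.dro).
Foot heads: 1, 2, 4, 6.
Primary stress on the rightmost head = syllable 6.
Secondary stress on 1, 2, 4: ˌgip.ˌli.na.ˌsta:.bre.ˈki.dro.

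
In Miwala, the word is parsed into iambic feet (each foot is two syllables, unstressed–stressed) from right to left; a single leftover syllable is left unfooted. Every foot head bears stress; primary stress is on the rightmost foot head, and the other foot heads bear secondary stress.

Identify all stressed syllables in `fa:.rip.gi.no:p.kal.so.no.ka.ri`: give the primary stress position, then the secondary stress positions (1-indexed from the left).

Parse right to left into iambic (σˈσ) feet: fa: (rip.ˈgi) (no:p.ˈkal) (so.ˈno) (ka.ˈri). Syllable 1 is left unfooted.
Foot heads (stressed positions): 3, 5, 7, 9.
End Rule Rightmost: primary stress on the rightmost head = syllable 9.
Secondary stress on 3, 5, 7: fa:.rip.ˌgi.no:p.ˌkal.so.ˌno.ka.ˈri.

primary 9, secondary 3, 5, 7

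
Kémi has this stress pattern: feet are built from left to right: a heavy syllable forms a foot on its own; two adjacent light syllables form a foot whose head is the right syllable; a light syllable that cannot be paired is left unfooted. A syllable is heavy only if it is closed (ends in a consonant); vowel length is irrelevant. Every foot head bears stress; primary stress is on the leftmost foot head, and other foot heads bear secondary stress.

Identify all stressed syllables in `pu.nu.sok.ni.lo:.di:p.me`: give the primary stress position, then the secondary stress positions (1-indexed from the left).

primary 2, secondary 3, 5, 6

Weights: 1 pu L, 2 nu L, 3 sok H, 4 ni L, 5 lo: L, 6 di:p H, 7 me L.
Parse left to right (heavy = foot alone; LL = one foot; stranded L unfooted): (pu.ˈnu) (ˈsok) (ni.ˈlo:) (ˈdi:p) me.
Foot heads: 2, 3, 5, 6.
Primary stress on the leftmost head = syllable 2.
Secondary stress on 3, 5, 6: pu.ˈnu.ˌsok.ni.ˌlo:.ˌdi:p.me.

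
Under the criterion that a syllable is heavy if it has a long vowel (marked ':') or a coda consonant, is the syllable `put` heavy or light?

heavy

`put`: short vowel, closed (coda /t/). Closed → heavy.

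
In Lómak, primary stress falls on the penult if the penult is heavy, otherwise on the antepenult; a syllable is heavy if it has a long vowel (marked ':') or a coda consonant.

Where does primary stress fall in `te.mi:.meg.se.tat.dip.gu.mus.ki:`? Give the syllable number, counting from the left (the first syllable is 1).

8

Weights: 7 gu L, 8 mus H, 9 ki: H.
The penult (syllable 8, mus) is heavy, so it takes stress.
Primary stress: syllable 8 → te.mi:.meg.se.tat.dip.gu.ˈmus.ki:.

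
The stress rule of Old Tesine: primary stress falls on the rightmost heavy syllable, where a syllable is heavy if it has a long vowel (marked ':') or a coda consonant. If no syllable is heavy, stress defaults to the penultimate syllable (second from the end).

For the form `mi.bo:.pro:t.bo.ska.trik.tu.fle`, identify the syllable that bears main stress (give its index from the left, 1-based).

Weights: 1 mi L, 2 bo: H, 3 pro:t H, 4 bo L, 5 ska L, 6 trik H, 7 tu L, 8 fle L.
Heavy syllables in the domain: 2, 3, 6. The rightmost is syllable 6 (trik).
Primary stress: syllable 6 → mi.bo:.pro:t.bo.ska.ˈtrik.tu.fle.

6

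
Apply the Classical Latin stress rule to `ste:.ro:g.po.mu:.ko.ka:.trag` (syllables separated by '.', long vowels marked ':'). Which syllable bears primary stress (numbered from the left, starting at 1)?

6

Classical Latin: stress the penult if heavy (long vowel or closed), else the antepenult.
Weights: 5 ko L, 6 ka: H, 7 trag H.
The penult (syllable 6, ka:) is heavy, so it takes stress.
Stress on syllable 6: ste:.ro:g.po.mu:.ko.ˈka:.trag.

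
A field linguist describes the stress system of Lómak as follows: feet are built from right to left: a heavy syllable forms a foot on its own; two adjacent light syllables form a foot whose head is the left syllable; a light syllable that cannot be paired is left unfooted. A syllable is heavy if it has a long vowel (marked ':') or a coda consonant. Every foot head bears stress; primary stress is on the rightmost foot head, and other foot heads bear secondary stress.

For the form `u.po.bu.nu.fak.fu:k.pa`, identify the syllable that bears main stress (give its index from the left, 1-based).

6

Weights: 1 u L, 2 po L, 3 bu L, 4 nu L, 5 fak H, 6 fu:k H, 7 pa L.
Parse right to left (heavy = foot alone; LL = one foot; stranded L unfooted): (ˈu.po) (ˈbu.nu) (ˈfak) (ˈfu:k) pa.
Foot heads: 1, 3, 5, 6.
Primary stress on the rightmost head = syllable 6.
Primary stress: syllable 6 → u.po.bu.nu.fak.ˈfu:k.pa.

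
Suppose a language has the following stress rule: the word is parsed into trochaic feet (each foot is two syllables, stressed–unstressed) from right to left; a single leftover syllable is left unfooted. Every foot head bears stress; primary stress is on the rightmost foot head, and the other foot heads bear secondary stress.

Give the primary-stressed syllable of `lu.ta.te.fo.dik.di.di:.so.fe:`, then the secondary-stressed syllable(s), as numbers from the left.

primary 8, secondary 2, 4, 6

Parse right to left into trochaic (ˈσσ) feet: lu (ˈta.te) (ˈfo.dik) (ˈdi.di:) (ˈso.fe:). Syllable 1 is left unfooted.
Foot heads (stressed positions): 2, 4, 6, 8.
End Rule Rightmost: primary stress on the rightmost head = syllable 8.
Secondary stress on 2, 4, 6: lu.ˌta.te.ˌfo.dik.ˌdi.di:.ˈso.fe:.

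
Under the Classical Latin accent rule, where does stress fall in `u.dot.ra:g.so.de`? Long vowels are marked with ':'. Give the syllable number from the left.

3

Classical Latin: stress the penult if heavy (long vowel or closed), else the antepenult.
Weights: 3 ra:g H, 4 so L, 5 de L.
The penult (syllable 4, so) is light, so stress falls on the antepenult (syllable 3, ra:g).
Stress on syllable 3: u.dot.ˈra:g.so.de.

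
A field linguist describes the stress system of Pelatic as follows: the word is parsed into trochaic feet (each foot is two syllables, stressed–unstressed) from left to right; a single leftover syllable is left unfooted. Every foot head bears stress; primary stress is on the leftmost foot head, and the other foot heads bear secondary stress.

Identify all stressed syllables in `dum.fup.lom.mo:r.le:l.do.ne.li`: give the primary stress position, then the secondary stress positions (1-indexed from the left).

primary 1, secondary 3, 5, 7

Parse left to right into trochaic (ˈσσ) feet: (ˈdum.fup) (ˈlom.mo:r) (ˈle:l.do) (ˈne.li).
Foot heads (stressed positions): 1, 3, 5, 7.
End Rule Leftmost: primary stress on the leftmost head = syllable 1.
Secondary stress on 3, 5, 7: ˈdum.fup.ˌlom.mo:r.ˌle:l.do.ˌne.li.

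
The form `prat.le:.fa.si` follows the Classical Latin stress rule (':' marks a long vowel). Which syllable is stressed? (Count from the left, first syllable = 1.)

2

Classical Latin: stress the penult if heavy (long vowel or closed), else the antepenult.
Weights: 2 le: H, 3 fa L, 4 si L.
The penult (syllable 3, fa) is light, so stress falls on the antepenult (syllable 2, le:).
Stress on syllable 2: prat.ˈle:.fa.si.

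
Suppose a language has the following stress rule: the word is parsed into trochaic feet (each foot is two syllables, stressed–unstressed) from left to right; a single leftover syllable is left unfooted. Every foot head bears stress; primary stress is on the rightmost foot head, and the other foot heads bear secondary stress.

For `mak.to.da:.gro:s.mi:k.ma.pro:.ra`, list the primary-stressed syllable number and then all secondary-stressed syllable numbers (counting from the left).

Parse left to right into trochaic (ˈσσ) feet: (ˈmak.to) (ˈda:.gro:s) (ˈmi:k.ma) (ˈpro:.ra).
Foot heads (stressed positions): 1, 3, 5, 7.
End Rule Rightmost: primary stress on the rightmost head = syllable 7.
Secondary stress on 1, 3, 5: ˌmak.to.ˌda:.gro:s.ˌmi:k.ma.ˈpro:.ra.

primary 7, secondary 1, 3, 5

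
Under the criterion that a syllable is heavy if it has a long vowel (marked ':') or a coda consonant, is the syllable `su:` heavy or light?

heavy

`su:`: long vowel, open (no coda). Long vowel → heavy.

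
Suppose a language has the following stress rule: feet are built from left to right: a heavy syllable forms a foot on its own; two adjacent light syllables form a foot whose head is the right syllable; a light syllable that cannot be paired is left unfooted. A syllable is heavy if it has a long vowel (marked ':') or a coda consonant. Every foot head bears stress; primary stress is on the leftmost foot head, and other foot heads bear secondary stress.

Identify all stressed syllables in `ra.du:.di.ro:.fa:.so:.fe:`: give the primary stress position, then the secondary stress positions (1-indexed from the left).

primary 2, secondary 4, 5, 6, 7

Weights: 1 ra L, 2 du: H, 3 di L, 4 ro: H, 5 fa: H, 6 so: H, 7 fe: H.
Parse left to right (heavy = foot alone; LL = one foot; stranded L unfooted): ra (ˈdu:) di (ˈro:) (ˈfa:) (ˈso:) (ˈfe:).
Foot heads: 2, 4, 5, 6, 7.
Primary stress on the leftmost head = syllable 2.
Secondary stress on 4, 5, 6, 7: ra.ˈdu:.di.ˌro:.ˌfa:.ˌso:.ˌfe:.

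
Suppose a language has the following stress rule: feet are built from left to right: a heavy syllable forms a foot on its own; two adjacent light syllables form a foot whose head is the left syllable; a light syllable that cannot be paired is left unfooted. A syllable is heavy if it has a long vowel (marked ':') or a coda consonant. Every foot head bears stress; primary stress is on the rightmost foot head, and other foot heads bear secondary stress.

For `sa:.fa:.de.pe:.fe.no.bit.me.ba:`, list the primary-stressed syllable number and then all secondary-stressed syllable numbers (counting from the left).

primary 9, secondary 1, 2, 4, 5, 7

Weights: 1 sa: H, 2 fa: H, 3 de L, 4 pe: H, 5 fe L, 6 no L, 7 bit H, 8 me L, 9 ba: H.
Parse left to right (heavy = foot alone; LL = one foot; stranded L unfooted): (ˈsa:) (ˈfa:) de (ˈpe:) (ˈfe.no) (ˈbit) me (ˈba:).
Foot heads: 1, 2, 4, 5, 7, 9.
Primary stress on the rightmost head = syllable 9.
Secondary stress on 1, 2, 4, 5, 7: ˌsa:.ˌfa:.de.ˌpe:.ˌfe.no.ˌbit.me.ˈba:.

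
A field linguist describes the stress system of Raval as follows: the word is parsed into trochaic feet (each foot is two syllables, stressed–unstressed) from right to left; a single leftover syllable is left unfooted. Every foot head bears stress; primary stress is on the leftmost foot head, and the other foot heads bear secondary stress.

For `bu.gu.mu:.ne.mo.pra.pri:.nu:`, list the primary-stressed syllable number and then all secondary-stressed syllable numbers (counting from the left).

primary 1, secondary 3, 5, 7

Parse right to left into trochaic (ˈσσ) feet: (ˈbu.gu) (ˈmu:.ne) (ˈmo.pra) (ˈpri:.nu:).
Foot heads (stressed positions): 1, 3, 5, 7.
End Rule Leftmost: primary stress on the leftmost head = syllable 1.
Secondary stress on 3, 5, 7: ˈbu.gu.ˌmu:.ne.ˌmo.pra.ˌpri:.nu:.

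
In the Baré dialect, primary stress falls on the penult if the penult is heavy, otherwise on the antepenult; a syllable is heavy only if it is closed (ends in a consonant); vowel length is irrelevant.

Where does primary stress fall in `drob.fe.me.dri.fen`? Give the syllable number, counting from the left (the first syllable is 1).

3

Weights: 3 me L, 4 dri L, 5 fen H.
The penult (syllable 4, dri) is light, so stress falls on the antepenult (syllable 3, me).
Primary stress: syllable 3 → drob.fe.ˈme.dri.fen.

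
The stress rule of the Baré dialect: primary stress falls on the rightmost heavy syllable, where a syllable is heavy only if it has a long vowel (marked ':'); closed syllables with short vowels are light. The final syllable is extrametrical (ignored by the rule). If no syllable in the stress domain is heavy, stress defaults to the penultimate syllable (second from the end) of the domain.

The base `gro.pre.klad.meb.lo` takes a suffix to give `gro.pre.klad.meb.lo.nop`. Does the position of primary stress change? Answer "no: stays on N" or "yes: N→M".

yes: 3→4

Base `gro.pre.klad.meb.lo` (5 syllables):
  The final syllable (5, lo) is extrametrical; the stress domain is syllables 1–4.
  Weights: 1 gro L, 2 pre L, 3 klad L, 4 meb L.
  No heavy syllable in the domain; default to the penultimate syllable (second from the end) of the domain = syllable 3.
  → primary stress on syllable 3.
Suffixed `gro.pre.klad.meb.lo.nop` (6 syllables):
  The final syllable (6, nop) is extrametrical; the stress domain is syllables 1–5.
  Weights: 1 gro L, 2 pre L, 3 klad L, 4 meb L, 5 lo L.
  No heavy syllable in the domain; default to the penultimate syllable (second from the end) of the domain = syllable 4.
  → primary stress on syllable 4.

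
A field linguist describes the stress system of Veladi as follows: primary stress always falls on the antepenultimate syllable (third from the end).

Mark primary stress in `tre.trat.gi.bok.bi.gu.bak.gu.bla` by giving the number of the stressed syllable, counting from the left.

7

The word has 9 syllables; the antepenultimate syllable (third from the end) is syllable 7 (bak).
Primary stress: syllable 7 → tre.trat.gi.bok.bi.gu.ˈbak.gu.bla.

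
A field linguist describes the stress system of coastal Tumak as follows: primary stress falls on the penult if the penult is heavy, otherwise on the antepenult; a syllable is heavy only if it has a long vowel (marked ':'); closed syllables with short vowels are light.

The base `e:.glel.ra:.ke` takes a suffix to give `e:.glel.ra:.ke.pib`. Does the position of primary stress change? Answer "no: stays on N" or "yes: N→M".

no: stays on 3

Base `e:.glel.ra:.ke` (4 syllables):
  Weights: 2 glel L, 3 ra: H, 4 ke L.
  The penult (syllable 3, ra:) is heavy, so it takes stress.
  → primary stress on syllable 3.
Suffixed `e:.glel.ra:.ke.pib` (5 syllables):
  Weights: 3 ra: H, 4 ke L, 5 pib L.
  The penult (syllable 4, ke) is light, so stress falls on the antepenult (syllable 3, ra:).
  → primary stress on syllable 3.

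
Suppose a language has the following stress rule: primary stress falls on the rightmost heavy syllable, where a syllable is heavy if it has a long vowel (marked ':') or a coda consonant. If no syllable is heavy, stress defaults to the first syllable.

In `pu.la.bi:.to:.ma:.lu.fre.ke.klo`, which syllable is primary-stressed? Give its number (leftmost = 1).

Weights: 1 pu L, 2 la L, 3 bi: H, 4 to: H, 5 ma: H, 6 lu L, 7 fre L, 8 ke L, 9 klo L.
Heavy syllables in the domain: 3, 4, 5. The rightmost is syllable 5 (ma:).
Primary stress: syllable 5 → pu.la.bi:.to:.ˈma:.lu.fre.ke.klo.

5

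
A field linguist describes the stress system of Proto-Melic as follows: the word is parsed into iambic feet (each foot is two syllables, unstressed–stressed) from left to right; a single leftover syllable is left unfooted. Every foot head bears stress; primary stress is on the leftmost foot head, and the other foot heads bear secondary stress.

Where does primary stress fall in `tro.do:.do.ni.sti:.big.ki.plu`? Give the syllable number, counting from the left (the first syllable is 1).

2

Parse left to right into iambic (σˈσ) feet: (tro.ˈdo:) (do.ˈni) (sti:.ˈbig) (ki.ˈplu).
Foot heads (stressed positions): 2, 4, 6, 8.
End Rule Leftmost: primary stress on the leftmost head = syllable 2.
Primary stress: syllable 2 → tro.ˈdo:.do.ni.sti:.big.ki.plu.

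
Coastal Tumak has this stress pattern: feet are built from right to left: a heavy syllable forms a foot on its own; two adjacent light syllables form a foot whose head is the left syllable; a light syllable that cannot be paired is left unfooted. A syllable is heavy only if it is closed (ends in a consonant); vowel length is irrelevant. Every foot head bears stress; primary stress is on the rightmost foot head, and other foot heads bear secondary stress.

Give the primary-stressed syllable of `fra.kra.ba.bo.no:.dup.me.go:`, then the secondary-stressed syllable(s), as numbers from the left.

primary 7, secondary 2, 4, 6

Weights: 1 fra L, 2 kra L, 3 ba L, 4 bo L, 5 no: L, 6 dup H, 7 me L, 8 go: L.
Parse right to left (heavy = foot alone; LL = one foot; stranded L unfooted): fra (ˈkra.ba) (ˈbo.no:) (ˈdup) (ˈme.go:).
Foot heads: 2, 4, 6, 7.
Primary stress on the rightmost head = syllable 7.
Secondary stress on 2, 4, 6: fra.ˌkra.ba.ˌbo.no:.ˌdup.ˈme.go:.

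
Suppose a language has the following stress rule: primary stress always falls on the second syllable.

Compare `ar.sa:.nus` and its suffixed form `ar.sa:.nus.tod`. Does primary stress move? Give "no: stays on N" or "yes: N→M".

no: stays on 2

Base `ar.sa:.nus` (3 syllables):
  The word has 3 syllables; the second syllable is syllable 2 (sa:).
  → primary stress on syllable 2.
Suffixed `ar.sa:.nus.tod` (4 syllables):
  The word has 4 syllables; the second syllable is syllable 2 (sa:).
  → primary stress on syllable 2.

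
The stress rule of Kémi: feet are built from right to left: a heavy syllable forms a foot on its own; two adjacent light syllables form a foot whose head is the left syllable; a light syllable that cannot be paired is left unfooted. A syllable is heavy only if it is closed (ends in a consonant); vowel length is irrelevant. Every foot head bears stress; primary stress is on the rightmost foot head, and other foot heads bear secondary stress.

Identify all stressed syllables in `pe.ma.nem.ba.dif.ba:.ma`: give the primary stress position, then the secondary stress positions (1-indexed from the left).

primary 6, secondary 1, 3, 5

Weights: 1 pe L, 2 ma L, 3 nem H, 4 ba L, 5 dif H, 6 ba: L, 7 ma L.
Parse right to left (heavy = foot alone; LL = one foot; stranded L unfooted): (ˈpe.ma) (ˈnem) ba (ˈdif) (ˈba:.ma).
Foot heads: 1, 3, 5, 6.
Primary stress on the rightmost head = syllable 6.
Secondary stress on 1, 3, 5: ˌpe.ma.ˌnem.ba.ˌdif.ˈba:.ma.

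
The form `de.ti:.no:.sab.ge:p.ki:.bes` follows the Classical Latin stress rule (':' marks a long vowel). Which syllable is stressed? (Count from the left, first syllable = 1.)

Classical Latin: stress the penult if heavy (long vowel or closed), else the antepenult.
Weights: 5 ge:p H, 6 ki: H, 7 bes H.
The penult (syllable 6, ki:) is heavy, so it takes stress.
Stress on syllable 6: de.ti:.no:.sab.ge:p.ˈki:.bes.

6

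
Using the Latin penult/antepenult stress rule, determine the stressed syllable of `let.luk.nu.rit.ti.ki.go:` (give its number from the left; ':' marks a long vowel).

5

Classical Latin: stress the penult if heavy (long vowel or closed), else the antepenult.
Weights: 5 ti L, 6 ki L, 7 go: H.
The penult (syllable 6, ki) is light, so stress falls on the antepenult (syllable 5, ti).
Stress on syllable 5: let.luk.nu.rit.ˈti.ki.go:.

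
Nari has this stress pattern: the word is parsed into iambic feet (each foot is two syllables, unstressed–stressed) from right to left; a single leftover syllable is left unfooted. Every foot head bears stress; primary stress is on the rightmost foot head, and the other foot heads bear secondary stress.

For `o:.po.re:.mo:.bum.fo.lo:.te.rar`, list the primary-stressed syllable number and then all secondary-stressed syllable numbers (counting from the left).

primary 9, secondary 3, 5, 7

Parse right to left into iambic (σˈσ) feet: o: (po.ˈre:) (mo:.ˈbum) (fo.ˈlo:) (te.ˈrar). Syllable 1 is left unfooted.
Foot heads (stressed positions): 3, 5, 7, 9.
End Rule Rightmost: primary stress on the rightmost head = syllable 9.
Secondary stress on 3, 5, 7: o:.po.ˌre:.mo:.ˌbum.fo.ˌlo:.te.ˈrar.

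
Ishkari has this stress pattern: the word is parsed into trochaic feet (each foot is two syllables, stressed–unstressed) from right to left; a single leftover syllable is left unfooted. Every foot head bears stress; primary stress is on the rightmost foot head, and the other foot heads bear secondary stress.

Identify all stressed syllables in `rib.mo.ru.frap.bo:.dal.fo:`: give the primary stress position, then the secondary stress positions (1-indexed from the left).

primary 6, secondary 2, 4

Parse right to left into trochaic (ˈσσ) feet: rib (ˈmo.ru) (ˈfrap.bo:) (ˈdal.fo:). Syllable 1 is left unfooted.
Foot heads (stressed positions): 2, 4, 6.
End Rule Rightmost: primary stress on the rightmost head = syllable 6.
Secondary stress on 2, 4: rib.ˌmo.ru.ˌfrap.bo:.ˈdal.fo:.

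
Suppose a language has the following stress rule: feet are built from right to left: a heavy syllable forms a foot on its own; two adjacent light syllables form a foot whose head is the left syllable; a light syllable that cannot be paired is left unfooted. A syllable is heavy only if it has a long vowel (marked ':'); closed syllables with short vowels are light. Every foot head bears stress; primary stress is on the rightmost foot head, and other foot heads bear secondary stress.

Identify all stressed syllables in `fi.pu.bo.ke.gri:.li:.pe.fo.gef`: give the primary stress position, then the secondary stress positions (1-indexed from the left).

Weights: 1 fi L, 2 pu L, 3 bo L, 4 ke L, 5 gri: H, 6 li: H, 7 pe L, 8 fo L, 9 gef L.
Parse right to left (heavy = foot alone; LL = one foot; stranded L unfooted): (ˈfi.pu) (ˈbo.ke) (ˈgri:) (ˈli:) pe (ˈfo.gef).
Foot heads: 1, 3, 5, 6, 8.
Primary stress on the rightmost head = syllable 8.
Secondary stress on 1, 3, 5, 6: ˌfi.pu.ˌbo.ke.ˌgri:.ˌli:.pe.ˈfo.gef.

primary 8, secondary 1, 3, 5, 6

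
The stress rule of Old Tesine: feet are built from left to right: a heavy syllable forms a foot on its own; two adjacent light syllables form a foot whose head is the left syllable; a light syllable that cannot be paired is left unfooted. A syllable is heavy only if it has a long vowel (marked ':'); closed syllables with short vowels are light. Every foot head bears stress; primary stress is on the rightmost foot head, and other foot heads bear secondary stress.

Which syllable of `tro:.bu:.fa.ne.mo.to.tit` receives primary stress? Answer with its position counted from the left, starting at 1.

Weights: 1 tro: H, 2 bu: H, 3 fa L, 4 ne L, 5 mo L, 6 to L, 7 tit L.
Parse left to right (heavy = foot alone; LL = one foot; stranded L unfooted): (ˈtro:) (ˈbu:) (ˈfa.ne) (ˈmo.to) tit.
Foot heads: 1, 2, 3, 5.
Primary stress on the rightmost head = syllable 5.
Primary stress: syllable 5 → tro:.bu:.fa.ne.ˈmo.to.tit.

5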